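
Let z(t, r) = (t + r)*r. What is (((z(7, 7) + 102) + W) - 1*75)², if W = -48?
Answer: 5929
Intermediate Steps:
z(t, r) = r*(r + t) (z(t, r) = (r + t)*r = r*(r + t))
(((z(7, 7) + 102) + W) - 1*75)² = (((7*(7 + 7) + 102) - 48) - 1*75)² = (((7*14 + 102) - 48) - 75)² = (((98 + 102) - 48) - 75)² = ((200 - 48) - 75)² = (152 - 75)² = 77² = 5929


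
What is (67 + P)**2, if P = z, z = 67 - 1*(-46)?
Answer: 32400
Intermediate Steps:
z = 113 (z = 67 + 46 = 113)
P = 113
(67 + P)**2 = (67 + 113)**2 = 180**2 = 32400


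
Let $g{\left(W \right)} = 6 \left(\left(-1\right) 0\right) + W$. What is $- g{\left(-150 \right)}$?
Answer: $150$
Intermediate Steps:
$g{\left(W \right)} = W$ ($g{\left(W \right)} = 6 \cdot 0 + W = 0 + W = W$)
$- g{\left(-150 \right)} = \left(-1\right) \left(-150\right) = 150$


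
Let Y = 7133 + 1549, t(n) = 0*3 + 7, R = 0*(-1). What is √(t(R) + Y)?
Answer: √8689 ≈ 93.215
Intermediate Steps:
R = 0
t(n) = 7 (t(n) = 0 + 7 = 7)
Y = 8682
√(t(R) + Y) = √(7 + 8682) = √8689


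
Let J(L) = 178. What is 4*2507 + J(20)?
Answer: 10206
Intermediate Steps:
4*2507 + J(20) = 4*2507 + 178 = 10028 + 178 = 10206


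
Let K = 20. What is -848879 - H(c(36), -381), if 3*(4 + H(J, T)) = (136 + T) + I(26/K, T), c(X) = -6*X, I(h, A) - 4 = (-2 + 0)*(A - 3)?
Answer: -2547152/3 ≈ -8.4905e+5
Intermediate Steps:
I(h, A) = 10 - 2*A (I(h, A) = 4 + (-2 + 0)*(A - 3) = 4 - 2*(-3 + A) = 4 + (6 - 2*A) = 10 - 2*A)
H(J, T) = 134/3 - T/3 (H(J, T) = -4 + ((136 + T) + (10 - 2*T))/3 = -4 + (146 - T)/3 = -4 + (146/3 - T/3) = 134/3 - T/3)
-848879 - H(c(36), -381) = -848879 - (134/3 - ⅓*(-381)) = -848879 - (134/3 + 127) = -848879 - 1*515/3 = -848879 - 515/3 = -2547152/3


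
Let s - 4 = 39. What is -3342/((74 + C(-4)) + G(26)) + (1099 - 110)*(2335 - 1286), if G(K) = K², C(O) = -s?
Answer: 733481585/707 ≈ 1.0375e+6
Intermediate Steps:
s = 43 (s = 4 + 39 = 43)
C(O) = -43 (C(O) = -1*43 = -43)
-3342/((74 + C(-4)) + G(26)) + (1099 - 110)*(2335 - 1286) = -3342/((74 - 43) + 26²) + (1099 - 110)*(2335 - 1286) = -3342/(31 + 676) + 989*1049 = -3342/707 + 1037461 = 733481585/707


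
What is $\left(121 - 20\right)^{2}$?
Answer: $10201$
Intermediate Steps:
$\left(121 - 20\right)^{2} = 101^{2} = 10201$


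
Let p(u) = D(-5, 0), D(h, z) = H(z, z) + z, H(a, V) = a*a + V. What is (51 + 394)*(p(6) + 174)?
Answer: 77430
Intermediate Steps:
H(a, V) = V + a² (H(a, V) = a² + V = V + a²)
D(h, z) = z² + 2*z (D(h, z) = (z + z²) + z = z² + 2*z)
p(u) = 0 (p(u) = 0*(2 + 0) = 0*2 = 0)
(51 + 394)*(p(6) + 174) = (51 + 394)*(0 + 174) = 445*174 = 77430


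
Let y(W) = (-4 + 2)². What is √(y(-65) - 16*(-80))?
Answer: 2*√321 ≈ 35.833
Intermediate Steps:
y(W) = 4 (y(W) = (-2)² = 4)
√(y(-65) - 16*(-80)) = √(4 - 16*(-80)) = √(4 + 1280) = √1284 = 2*√321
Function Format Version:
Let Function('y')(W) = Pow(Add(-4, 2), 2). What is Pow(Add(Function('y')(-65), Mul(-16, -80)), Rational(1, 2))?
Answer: Mul(2, Pow(321, Rational(1, 2))) ≈ 35.833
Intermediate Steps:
Function('y')(W) = 4 (Function('y')(W) = Pow(-2, 2) = 4)
Pow(Add(Function('y')(-65), Mul(-16, -80)), Rational(1, 2)) = Pow(Add(4, Mul(-16, -80)), Rational(1, 2)) = Pow(Add(4, 1280), Rational(1, 2)) = Pow(1284, Rational(1, 2)) = Mul(2, Pow(321, Rational(1, 2)))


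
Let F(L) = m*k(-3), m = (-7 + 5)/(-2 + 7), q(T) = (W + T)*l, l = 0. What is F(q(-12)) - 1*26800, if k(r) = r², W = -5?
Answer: -134018/5 ≈ -26804.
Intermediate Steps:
q(T) = 0 (q(T) = (-5 + T)*0 = 0)
m = -⅖ (m = -2/5 = -2*⅕ = -⅖ ≈ -0.40000)
F(L) = -18/5 (F(L) = -⅖*(-3)² = -⅖*9 = -18/5)
F(q(-12)) - 1*26800 = -18/5 - 1*26800 = -18/5 - 26800 = -134018/5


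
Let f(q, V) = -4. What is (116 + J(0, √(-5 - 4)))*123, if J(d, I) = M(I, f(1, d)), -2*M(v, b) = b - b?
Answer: 14268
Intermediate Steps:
M(v, b) = 0 (M(v, b) = -(b - b)/2 = -½*0 = 0)
J(d, I) = 0
(116 + J(0, √(-5 - 4)))*123 = (116 + 0)*123 = 116*123 = 14268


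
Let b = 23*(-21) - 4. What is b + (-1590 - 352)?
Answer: -2429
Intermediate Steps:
b = -487 (b = -483 - 4 = -487)
b + (-1590 - 352) = -487 + (-1590 - 352) = -487 - 1942 = -2429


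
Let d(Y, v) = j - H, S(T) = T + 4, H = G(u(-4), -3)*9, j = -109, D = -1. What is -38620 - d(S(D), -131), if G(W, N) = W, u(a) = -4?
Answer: -38547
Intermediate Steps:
H = -36 (H = -4*9 = -36)
S(T) = 4 + T
d(Y, v) = -73 (d(Y, v) = -109 - 1*(-36) = -109 + 36 = -73)
-38620 - d(S(D), -131) = -38620 - 1*(-73) = -38620 + 73 = -38547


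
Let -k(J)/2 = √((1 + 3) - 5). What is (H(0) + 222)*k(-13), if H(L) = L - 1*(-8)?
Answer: -460*I ≈ -460.0*I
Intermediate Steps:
H(L) = 8 + L (H(L) = L + 8 = 8 + L)
k(J) = -2*I (k(J) = -2*√((1 + 3) - 5) = -2*√(4 - 5) = -2*I)
(H(0) + 222)*k(-13) = ((8 + 0) + 222)*(-2*I) = (8 + 222)*(-2*I) = 230*(-2*I) = -460*I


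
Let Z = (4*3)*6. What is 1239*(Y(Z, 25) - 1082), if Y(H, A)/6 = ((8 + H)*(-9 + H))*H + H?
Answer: 2696844570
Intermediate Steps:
Z = 72 (Z = 12*6 = 72)
Y(H, A) = 6*H + 6*H*(-9 + H)*(8 + H) (Y(H, A) = 6*(((8 + H)*(-9 + H))*H + H) = 6*(((-9 + H)*(8 + H))*H + H) = 6*(H*(-9 + H)*(8 + H) + H) = 6*(H + H*(-9 + H)*(8 + H)) = 6*H + 6*H*(-9 + H)*(8 + H))
1239*(Y(Z, 25) - 1082) = 1239*(6*72*(-71 + 72² - 1*72) - 1082) = 1239*(6*72*(-71 + 5184 - 72) - 1082) = 1239*(6*72*5041 - 1082) = 1239*(2177712 - 1082) = 1239*2176630 = 2696844570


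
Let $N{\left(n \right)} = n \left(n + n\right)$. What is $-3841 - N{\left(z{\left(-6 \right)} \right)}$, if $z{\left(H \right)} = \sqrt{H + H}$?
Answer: $-3817$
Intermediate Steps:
$z{\left(H \right)} = \sqrt{2} \sqrt{H}$ ($z{\left(H \right)} = \sqrt{2 H} = \sqrt{2} \sqrt{H}$)
$N{\left(n \right)} = 2 n^{2}$ ($N{\left(n \right)} = n 2 n = 2 n^{2}$)
$-3841 - N{\left(z{\left(-6 \right)} \right)} = -3841 - 2 \left(\sqrt{2} \sqrt{-6}\right)^{2} = -3841 - 2 \left(\sqrt{2} i \sqrt{6}\right)^{2} = -3841 - 2 \left(2 i \sqrt{3}\right)^{2} = -3841 - 2 \left(-12\right) = -3841 - -24 = -3841 + 24 = -3817$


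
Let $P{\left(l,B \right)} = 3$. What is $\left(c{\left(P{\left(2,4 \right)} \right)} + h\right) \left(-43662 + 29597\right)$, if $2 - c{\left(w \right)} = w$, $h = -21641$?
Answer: $304394730$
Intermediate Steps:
$c{\left(w \right)} = 2 - w$
$\left(c{\left(P{\left(2,4 \right)} \right)} + h\right) \left(-43662 + 29597\right) = \left(\left(2 - 3\right) - 21641\right) \left(-43662 + 29597\right) = \left(\left(2 - 3\right) - 21641\right) \left(-14065\right) = \left(-1 - 21641\right) \left(-14065\right) = \left(-21642\right) \left(-14065\right) = 304394730$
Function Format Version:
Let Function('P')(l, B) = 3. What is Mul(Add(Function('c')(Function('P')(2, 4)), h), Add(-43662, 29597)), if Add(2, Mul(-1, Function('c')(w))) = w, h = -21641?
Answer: 304394730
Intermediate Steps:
Function('c')(w) = Add(2, Mul(-1, w))
Mul(Add(Function('c')(Function('P')(2, 4)), h), Add(-43662, 29597)) = Mul(Add(Add(2, Mul(-1, 3)), -21641), Add(-43662, 29597)) = Mul(Add(Add(2, -3), -21641), -14065) = Mul(Add(-1, -21641), -14065) = Mul(-21642, -14065) = 304394730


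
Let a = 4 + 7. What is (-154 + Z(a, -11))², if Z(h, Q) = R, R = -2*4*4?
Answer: 34596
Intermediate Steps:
a = 11
R = -32 (R = -8*4 = -32)
Z(h, Q) = -32
(-154 + Z(a, -11))² = (-154 - 32)² = (-186)² = 34596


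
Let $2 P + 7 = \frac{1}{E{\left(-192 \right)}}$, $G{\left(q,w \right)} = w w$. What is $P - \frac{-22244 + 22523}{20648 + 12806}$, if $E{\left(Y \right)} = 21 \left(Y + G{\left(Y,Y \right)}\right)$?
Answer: $- \frac{90386488489}{25763326848} \approx -3.5083$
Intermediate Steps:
$G{\left(q,w \right)} = w^{2}$
$E{\left(Y \right)} = 21 Y + 21 Y^{2}$ ($E{\left(Y \right)} = 21 \left(Y + Y^{2}\right) = 21 Y + 21 Y^{2}$)
$P = - \frac{5390783}{1540224}$ ($P = - \frac{7}{2} + \frac{1}{2 \cdot 21 \left(-192\right) \left(1 - 192\right)} = - \frac{7}{2} + \frac{1}{2 \cdot 21 \left(-192\right) \left(-191\right)} = - \frac{7}{2} + \frac{1}{2 \cdot 770112} = - \frac{7}{2} + \frac{1}{2} \cdot \frac{1}{770112} = - \frac{7}{2} + \frac{1}{1540224} = - \frac{5390783}{1540224} \approx -3.5$)
$P - \frac{-22244 + 22523}{20648 + 12806} = - \frac{5390783}{1540224} - \frac{-22244 + 22523}{20648 + 12806} = - \frac{5390783}{1540224} - \frac{279}{33454} = - \frac{90386488489}{25763326848}$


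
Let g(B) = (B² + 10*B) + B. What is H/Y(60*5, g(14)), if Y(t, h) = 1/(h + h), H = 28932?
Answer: 20252400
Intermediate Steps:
g(B) = B² + 11*B
Y(t, h) = 1/(2*h)
H/Y(60*5, g(14)) = 28932/((1/(2*((14*(11 + 14)))))) = 28932/((1/(2*((14*25))))) = 28932/(((½)/350)) = 28932/(((½)*(1/350))) = 28932/(1/700) = 28932*700 = 20252400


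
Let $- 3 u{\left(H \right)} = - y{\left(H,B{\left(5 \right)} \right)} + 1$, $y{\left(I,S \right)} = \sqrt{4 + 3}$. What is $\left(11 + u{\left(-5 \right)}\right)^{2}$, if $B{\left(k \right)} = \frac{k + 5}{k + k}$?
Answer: $\frac{\left(32 + \sqrt{7}\right)^{2}}{9} \approx 133.37$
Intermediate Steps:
$B{\left(k \right)} = \frac{5 + k}{2 k}$
$y{\left(I,S \right)} = \sqrt{7}$
$u{\left(H \right)} = - \frac{1}{3} + \frac{\sqrt{7}}{3}$ ($u{\left(H \right)} = - \frac{- \sqrt{7} + 1}{3} = - \frac{1 - \sqrt{7}}{3} = - \frac{1}{3} + \frac{\sqrt{7}}{3}$)
$\left(11 + u{\left(-5 \right)}\right)^{2} = \left(11 - \left(\frac{1}{3} - \frac{\sqrt{7}}{3}\right)\right)^{2} = \left(\frac{32}{3} + \frac{\sqrt{7}}{3}\right)^{2}$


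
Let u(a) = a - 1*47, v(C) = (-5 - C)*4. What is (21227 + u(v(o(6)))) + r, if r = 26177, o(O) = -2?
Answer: 47345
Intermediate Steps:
v(C) = -20 - 4*C
u(a) = -47 + a (u(a) = a - 47 = -47 + a)
(21227 + u(v(o(6)))) + r = (21227 + (-47 + (-20 - 4*(-2)))) + 26177 = (21227 + (-47 + (-20 + 8))) + 26177 = (21227 + (-47 - 12)) + 26177 = (21227 - 59) + 26177 = 21168 + 26177 = 47345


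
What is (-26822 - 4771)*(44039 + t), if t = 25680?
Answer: -2202632367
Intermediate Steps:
(-26822 - 4771)*(44039 + t) = (-26822 - 4771)*(44039 + 25680) = -31593*69719 = -2202632367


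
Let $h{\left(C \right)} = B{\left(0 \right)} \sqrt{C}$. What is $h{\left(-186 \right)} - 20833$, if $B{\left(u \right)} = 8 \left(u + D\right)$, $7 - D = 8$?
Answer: $-20833 - 8 i \sqrt{186} \approx -20833.0 - 109.11 i$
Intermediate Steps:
$D = -1$ ($D = 7 - 8 = -1$)
$B{\left(u \right)} = -8 + 8 u$ ($B{\left(u \right)} = 8 \left(u - 1\right) = 8 \left(-1 + u\right) = -8 + 8 u$)
$h{\left(C \right)} = - 8 \sqrt{C}$ ($h{\left(C \right)} = \left(-8 + 8 \cdot 0\right) \sqrt{C} = \left(-8 + 0\right) \sqrt{C} = - 8 \sqrt{C}$)
$h{\left(-186 \right)} - 20833 = - 8 \sqrt{-186} - 20833 = - 8 i \sqrt{186} - 20833 = -20833 - 8 i \sqrt{186}$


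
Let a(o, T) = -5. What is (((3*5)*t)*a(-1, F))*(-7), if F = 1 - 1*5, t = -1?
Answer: -525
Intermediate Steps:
F = -4 (F = 1 - 5 = -4)
(((3*5)*t)*a(-1, F))*(-7) = (((3*5)*(-1))*(-5))*(-7) = ((15*(-1))*(-5))*(-7) = -15*(-5)*(-7) = 75*(-7) = -525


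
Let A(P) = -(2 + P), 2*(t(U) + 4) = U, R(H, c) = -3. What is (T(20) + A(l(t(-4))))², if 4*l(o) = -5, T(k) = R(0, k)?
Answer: 225/16 ≈ 14.063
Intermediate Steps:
T(k) = -3
t(U) = -4 + U/2
l(o) = -5/4 (l(o) = (¼)*(-5) = -5/4)
A(P) = -2 - P
(T(20) + A(l(t(-4))))² = (-3 + (-2 - 1*(-5/4)))² = (-3 + (-2 + 5/4))² = (-3 - ¾)² = (-15/4)² = 225/16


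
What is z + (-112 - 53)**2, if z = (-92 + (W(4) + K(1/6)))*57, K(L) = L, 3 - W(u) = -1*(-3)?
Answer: 43981/2 ≈ 21991.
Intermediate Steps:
W(u) = 0 (W(u) = 3 - (-1)*(-3) = 3 - 1*3 = 3 - 3 = 0)
z = -10469/2 (z = (-92 + (0 + 1/6))*57 = (-92 + 1/6)*57 = -551/6*57 = -10469/2 ≈ -5234.5)
z + (-112 - 53)**2 = -10469/2 + (-112 - 53)**2 = -10469/2 + (-165)**2 = -10469/2 + 27225 = 43981/2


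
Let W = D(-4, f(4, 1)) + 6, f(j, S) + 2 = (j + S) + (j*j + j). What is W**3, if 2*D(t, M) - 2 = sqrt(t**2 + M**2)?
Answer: (14 + sqrt(545))**3/8 ≈ 6510.5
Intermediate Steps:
f(j, S) = -2 + S + j**2 + 2*j (f(j, S) = -2 + ((j + S) + (j*j + j)) = -2 + ((S + j) + (j**2 + j)) = -2 + ((S + j) + (j + j**2)) = -2 + (S + j**2 + 2*j) = -2 + S + j**2 + 2*j)
D(t, M) = 1 + sqrt(M**2 + t**2)/2 (D(t, M) = 1 + sqrt(t**2 + M**2)/2 = 1 + sqrt(M**2 + t**2)/2)
W = 7 + sqrt(545)/2 (W = (1 + sqrt((-2 + 1 + 4**2 + 2*4)**2 + (-4)**2)/2) + 6 = (1 + sqrt((-2 + 1 + 16 + 8)**2 + 16)/2) + 6 = (1 + sqrt(23**2 + 16)/2) + 6 = (1 + sqrt(529 + 16)/2) + 6 = (1 + sqrt(545)/2) + 6 = 7 + sqrt(545)/2 ≈ 18.673)
W**3 = (7 + sqrt(545)/2)**3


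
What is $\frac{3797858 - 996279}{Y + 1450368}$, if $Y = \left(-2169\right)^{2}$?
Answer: $\frac{254689}{559539} \approx 0.45518$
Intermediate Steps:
$Y = 4704561$
$\frac{3797858 - 996279}{Y + 1450368} = \frac{3797858 - 996279}{4704561 + 1450368} = \frac{2801579}{6154929} = 2801579 \cdot \frac{1}{6154929} = \frac{254689}{559539}$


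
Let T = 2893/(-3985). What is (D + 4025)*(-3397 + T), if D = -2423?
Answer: -21690980676/3985 ≈ -5.4432e+6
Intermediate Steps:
T = -2893/3985 (T = 2893*(-1/3985) = -2893/3985 ≈ -0.72597)
(D + 4025)*(-3397 + T) = (-2423 + 4025)*(-3397 - 2893/3985) = 1602*(-13539938/3985) = -21690980676/3985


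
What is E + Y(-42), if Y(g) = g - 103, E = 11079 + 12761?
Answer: 23695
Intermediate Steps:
E = 23840
Y(g) = -103 + g
E + Y(-42) = 23840 + (-103 - 42) = 23840 - 145 = 23695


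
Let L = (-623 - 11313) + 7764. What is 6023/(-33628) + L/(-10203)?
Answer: 78843347/343106484 ≈ 0.22979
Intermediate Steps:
L = -4172 (L = -11936 + 7764 = -4172)
6023/(-33628) + L/(-10203) = 6023/(-33628) - 4172/(-10203) = 6023*(-1/33628) - 4172*(-1/10203) = -6023/33628 + 4172/10203 = 78843347/343106484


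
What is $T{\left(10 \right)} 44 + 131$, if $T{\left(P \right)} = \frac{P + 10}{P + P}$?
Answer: $175$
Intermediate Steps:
$T{\left(P \right)} = \frac{10 + P}{2 P}$
$T{\left(10 \right)} 44 + 131 = \frac{10 + 10}{2 \cdot 10} \cdot 44 + 131 = \frac{1}{2} \cdot \frac{1}{10} \cdot 20 \cdot 44 + 131 = 1 \cdot 44 + 131 = 44 + 131 = 175$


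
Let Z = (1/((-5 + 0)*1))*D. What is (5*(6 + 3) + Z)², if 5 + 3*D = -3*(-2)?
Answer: 454276/225 ≈ 2019.0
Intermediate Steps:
D = ⅓ (D = -5/3 + (-3*(-2))/3 = -5/3 + (⅓)*6 = -5/3 + 2 = ⅓ ≈ 0.33333)
Z = -1/15 (Z = (1/((-5 + 0)*1))*(⅓) = (1/(-5))*(⅓) = -⅕*1*(⅓) = -⅕*⅓ = -1/15 ≈ -0.066667)
(5*(6 + 3) + Z)² = (5*(6 + 3) - 1/15)² = (5*9 - 1/15)² = (45 - 1/15)² = (674/15)² = 454276/225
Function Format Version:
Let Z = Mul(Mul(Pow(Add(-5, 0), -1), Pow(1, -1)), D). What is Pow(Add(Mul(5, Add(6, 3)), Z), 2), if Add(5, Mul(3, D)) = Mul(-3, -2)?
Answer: Rational(454276, 225) ≈ 2019.0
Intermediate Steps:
D = Rational(1, 3) (D = Add(Rational(-5, 3), Mul(Rational(1, 3), Mul(-3, -2))) = Add(Rational(-5, 3), Mul(Rational(1, 3), 6)) = Add(Rational(-5, 3), 2) = Rational(1, 3) ≈ 0.33333)
Z = Rational(-1, 15) (Z = Mul(Mul(Pow(Add(-5, 0), -1), Pow(1, -1)), Rational(1, 3)) = Mul(Mul(Pow(-5, -1), 1), Rational(1, 3)) = Mul(Mul(Rational(-1, 5), 1), Rational(1, 3)) = Mul(Rational(-1, 5), Rational(1, 3)) = Rational(-1, 15) ≈ -0.066667)
Pow(Add(Mul(5, Add(6, 3)), Z), 2) = Pow(Add(Mul(5, Add(6, 3)), Rational(-1, 15)), 2) = Pow(Add(Mul(5, 9), Rational(-1, 15)), 2) = Pow(Add(45, Rational(-1, 15)), 2) = Pow(Rational(674, 15), 2) = Rational(454276, 225)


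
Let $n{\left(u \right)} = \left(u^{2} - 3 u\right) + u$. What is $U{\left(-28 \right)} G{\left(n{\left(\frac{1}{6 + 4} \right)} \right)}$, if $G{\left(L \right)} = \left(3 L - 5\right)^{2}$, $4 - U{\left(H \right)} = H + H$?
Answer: $\frac{930747}{500} \approx 1861.5$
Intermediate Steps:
$n{\left(u \right)} = u^{2} - 2 u$
$U{\left(H \right)} = 4 - 2 H$ ($U{\left(H \right)} = 4 - \left(H + H\right) = 4 - 2 H$)
$G{\left(L \right)} = \left(-5 + 3 L\right)^{2}$
$U{\left(-28 \right)} G{\left(n{\left(\frac{1}{6 + 4} \right)} \right)} = \left(4 - -56\right) \left(-5 + 3 \frac{-2 + \frac{1}{6 + 4}}{6 + 4}\right)^{2} = \left(4 + 56\right) \left(-5 + 3 \frac{-2 + \frac{1}{10}}{10}\right)^{2} = 60 \left(-5 + 3 \frac{-2 + \frac{1}{10}}{10}\right)^{2} = 60 \left(-5 + 3 \cdot \frac{1}{10} \left(- \frac{19}{10}\right)\right)^{2} = 60 \left(-5 + 3 \left(- \frac{19}{100}\right)\right)^{2} = 60 \left(-5 - \frac{57}{100}\right)^{2} = 60 \left(- \frac{557}{100}\right)^{2} = 60 \cdot \frac{310249}{10000} = \frac{930747}{500}$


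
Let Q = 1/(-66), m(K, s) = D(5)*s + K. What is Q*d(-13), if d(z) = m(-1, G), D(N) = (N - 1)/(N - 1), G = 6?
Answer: -5/66 ≈ -0.075758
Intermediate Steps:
D(N) = 1 (D(N) = (-1 + N)/(-1 + N) = 1)
m(K, s) = K + s (m(K, s) = 1*s + K = s + K = K + s)
d(z) = 5 (d(z) = -1 + 6 = 5)
Q = -1/66 ≈ -0.015152
Q*d(-13) = -1/66*5 = -5/66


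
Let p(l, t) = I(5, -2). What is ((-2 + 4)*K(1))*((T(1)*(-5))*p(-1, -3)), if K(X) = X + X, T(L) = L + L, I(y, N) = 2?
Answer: -80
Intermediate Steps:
T(L) = 2*L
p(l, t) = 2
K(X) = 2*X
((-2 + 4)*K(1))*((T(1)*(-5))*p(-1, -3)) = ((-2 + 4)*(2*1))*(((2*1)*(-5))*2) = (2*2)*((2*(-5))*2) = 4*(-10*2) = 4*(-20) = -80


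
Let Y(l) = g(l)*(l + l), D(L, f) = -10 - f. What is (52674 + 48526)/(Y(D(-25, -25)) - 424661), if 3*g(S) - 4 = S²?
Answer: -101200/422371 ≈ -0.23960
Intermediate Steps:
g(S) = 4/3 + S²/3
Y(l) = 2*l*(4/3 + l²/3) (Y(l) = (4/3 + l²/3)*(l + l) = (4/3 + l²/3)*(2*l) = 2*l*(4/3 + l²/3))
(52674 + 48526)/(Y(D(-25, -25)) - 424661) = (52674 + 48526)/(2*(-10 - 1*(-25))*(4 + (-10 - 1*(-25))²)/3 - 424661) = 101200/(2*(-10 + 25)*(4 + (-10 + 25)²)/3 - 424661) = 101200/((⅔)*15*(4 + 15²) - 424661) = 101200/((⅔)*15*(4 + 225) - 424661) = 101200/((⅔)*15*229 - 424661) = 101200/(2290 - 424661) = 101200/(-422371) = 101200*(-1/422371) = -101200/422371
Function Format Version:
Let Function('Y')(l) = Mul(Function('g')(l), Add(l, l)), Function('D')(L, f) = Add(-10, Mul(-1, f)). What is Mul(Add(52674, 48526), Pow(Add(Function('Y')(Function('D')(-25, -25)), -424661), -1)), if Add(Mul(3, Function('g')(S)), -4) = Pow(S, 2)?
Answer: Rational(-101200, 422371) ≈ -0.23960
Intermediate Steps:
Function('g')(S) = Add(Rational(4, 3), Mul(Rational(1, 3), Pow(S, 2)))
Function('Y')(l) = Mul(2, l, Add(Rational(4, 3), Mul(Rational(1, 3), Pow(l, 2)))) (Function('Y')(l) = Mul(Add(Rational(4, 3), Mul(Rational(1, 3), Pow(l, 2))), Add(l, l)) = Mul(Add(Rational(4, 3), Mul(Rational(1, 3), Pow(l, 2))), Mul(2, l)) = Mul(2, l, Add(Rational(4, 3), Mul(Rational(1, 3), Pow(l, 2)))))
Mul(Add(52674, 48526), Pow(Add(Function('Y')(Function('D')(-25, -25)), -424661), -1)) = Mul(Add(52674, 48526), Pow(Add(Mul(Rational(2, 3), Add(-10, Mul(-1, -25)), Add(4, Pow(Add(-10, Mul(-1, -25)), 2))), -424661), -1)) = Mul(101200, Pow(Add(Mul(Rational(2, 3), Add(-10, 25), Add(4, Pow(Add(-10, 25), 2))), -424661), -1)) = Mul(101200, Pow(Add(Mul(Rational(2, 3), 15, Add(4, Pow(15, 2))), -424661), -1)) = Mul(101200, Pow(Add(Mul(Rational(2, 3), 15, Add(4, 225)), -424661), -1)) = Mul(101200, Pow(Add(Mul(Rational(2, 3), 15, 229), -424661), -1)) = Mul(101200, Pow(Add(2290, -424661), -1)) = Mul(101200, Pow(-422371, -1)) = Mul(101200, Rational(-1, 422371)) = Rational(-101200, 422371)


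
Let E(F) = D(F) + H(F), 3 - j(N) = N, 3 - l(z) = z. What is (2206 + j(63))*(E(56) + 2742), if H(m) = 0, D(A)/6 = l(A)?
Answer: 5201904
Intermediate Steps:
l(z) = 3 - z
j(N) = 3 - N
D(A) = 18 - 6*A (D(A) = 6*(3 - A) = 18 - 6*A)
E(F) = 18 - 6*F (E(F) = (18 - 6*F) + 0 = 18 - 6*F)
(2206 + j(63))*(E(56) + 2742) = (2206 + (3 - 1*63))*((18 - 6*56) + 2742) = (2206 + (3 - 63))*((18 - 336) + 2742) = (2206 - 60)*(-318 + 2742) = 2146*2424 = 5201904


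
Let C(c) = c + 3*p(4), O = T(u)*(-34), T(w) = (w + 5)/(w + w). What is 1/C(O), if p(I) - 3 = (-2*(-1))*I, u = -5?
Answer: 1/33 ≈ 0.030303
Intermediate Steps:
T(w) = (5 + w)/(2*w) (T(w) = (5 + w)/((2*w)) = (5 + w)*(1/(2*w)) = (5 + w)/(2*w))
p(I) = 3 + 2*I (p(I) = 3 + (-2*(-1))*I = 3 + 2*I)
O = 0 (O = ((½)*(5 - 5)/(-5))*(-34) = ((½)*(-⅕)*0)*(-34) = 0*(-34) = 0)
C(c) = 33 + c (C(c) = c + 3*(3 + 2*4) = c + 3*(3 + 8) = c + 3*11 = c + 33 = 33 + c)
1/C(O) = 1/(33 + 0) = 1/33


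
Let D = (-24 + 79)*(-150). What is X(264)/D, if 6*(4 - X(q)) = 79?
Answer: 1/900 ≈ 0.0011111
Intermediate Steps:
X(q) = -55/6 (X(q) = 4 - 1/6*79 = 4 - 79/6 = -55/6)
D = -8250 (D = 55*(-150) = -8250)
X(264)/D = -55/6/(-8250) = -55/6*(-1/8250) = 1/900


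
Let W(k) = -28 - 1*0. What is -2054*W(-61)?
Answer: 57512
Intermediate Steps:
W(k) = -28 (W(k) = -28 + 0 = -28)
-2054*W(-61) = -2054*(-28) = 57512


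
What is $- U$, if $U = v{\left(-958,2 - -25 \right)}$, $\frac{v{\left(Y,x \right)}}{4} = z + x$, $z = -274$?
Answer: $988$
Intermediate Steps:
$v{\left(Y,x \right)} = -1096 + 4 x$ ($v{\left(Y,x \right)} = 4 \left(-274 + x\right) = -1096 + 4 x$)
$U = -988$ ($U = -1096 + 4 \left(2 - -25\right) = -1096 + 4 \left(2 + 25\right) = -1096 + 4 \cdot 27 = -1096 + 108 = -988$)
$- U = \left(-1\right) \left(-988\right) = 988$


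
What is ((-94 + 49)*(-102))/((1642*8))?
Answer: 2295/6568 ≈ 0.34942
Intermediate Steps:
((-94 + 49)*(-102))/((1642*8)) = -45*(-102)/13136 = 4590*(1/13136) = 2295/6568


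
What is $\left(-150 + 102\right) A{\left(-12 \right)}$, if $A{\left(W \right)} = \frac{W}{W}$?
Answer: $-48$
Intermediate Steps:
$A{\left(W \right)} = 1$
$\left(-150 + 102\right) A{\left(-12 \right)} = \left(-150 + 102\right) 1 = \left(-48\right) 1 = -48$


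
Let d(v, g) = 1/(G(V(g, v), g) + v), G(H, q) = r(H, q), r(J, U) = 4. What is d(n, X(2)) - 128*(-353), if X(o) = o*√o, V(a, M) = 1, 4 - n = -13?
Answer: 948865/21 ≈ 45184.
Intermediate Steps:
n = 17 (n = 4 - 1*(-13) = 4 + 13 = 17)
X(o) = o^(3/2)
G(H, q) = 4
d(v, g) = 1/(4 + v)
d(n, X(2)) - 128*(-353) = 1/(4 + 17) - 128*(-353) = 1/21 + 45184 = 948865/21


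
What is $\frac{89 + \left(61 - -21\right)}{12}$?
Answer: $\frac{57}{4} \approx 14.25$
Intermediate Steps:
$\frac{89 + \left(61 - -21\right)}{12} = \left(89 + \left(61 + 21\right)\right) \frac{1}{12} = \left(89 + 82\right) \frac{1}{12} = 171 \cdot \frac{1}{12} = \frac{57}{4}$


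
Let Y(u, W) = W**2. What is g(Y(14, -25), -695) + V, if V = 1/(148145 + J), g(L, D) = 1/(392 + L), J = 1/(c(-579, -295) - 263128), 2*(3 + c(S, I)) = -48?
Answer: 39252726109/39647844131058 ≈ 0.00099004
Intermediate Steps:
c(S, I) = -27 (c(S, I) = -3 + (1/2)*(-48) = -3 - 24 = -27)
J = -1/263155 (J = 1/(-27 - 263128) = 1/(-263155) = -1/263155 ≈ -3.8000e-6)
V = 263155/38985097474 (V = 1/(148145 - 1/263155) = 1/(38985097474/263155) = 263155/38985097474 ≈ 6.7501e-6)
g(Y(14, -25), -695) + V = 1/(392 + (-25)**2) + 263155/38985097474 = 1/(392 + 625) + 263155/38985097474 = 1/1017 + 263155/38985097474 = 39252726109/39647844131058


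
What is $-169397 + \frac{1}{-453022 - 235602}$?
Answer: $- \frac{116650839729}{688624} \approx -1.694 \cdot 10^{5}$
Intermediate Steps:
$-169397 + \frac{1}{-453022 - 235602} = -169397 + \frac{1}{-688624} = -169397 - \frac{1}{688624} = - \frac{116650839729}{688624}$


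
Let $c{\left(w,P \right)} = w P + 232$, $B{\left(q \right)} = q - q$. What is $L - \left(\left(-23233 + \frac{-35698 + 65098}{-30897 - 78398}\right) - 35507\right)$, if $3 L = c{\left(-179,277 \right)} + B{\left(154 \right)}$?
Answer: $\frac{2773247111}{65577} \approx 42290.0$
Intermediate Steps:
$B{\left(q \right)} = 0$
$c{\left(w,P \right)} = 232 + P w$ ($c{\left(w,P \right)} = P w + 232 = 232 + P w$)
$L = - \frac{49351}{3}$ ($L = \frac{\left(232 + 277 \left(-179\right)\right) + 0}{3} = \frac{\left(232 - 49583\right) + 0}{3} = \frac{-49351 + 0}{3} = \frac{1}{3} \left(-49351\right) = - \frac{49351}{3} \approx -16450.0$)
$L - \left(\left(-23233 + \frac{-35698 + 65098}{-30897 - 78398}\right) - 35507\right) = - \frac{49351}{3} - \left(\left(-23233 + \frac{-35698 + 65098}{-30897 - 78398}\right) - 35507\right) = - \frac{49351}{3} - \left(\left(-23233 + \frac{29400}{-109295}\right) - 35507\right) = - \frac{49351}{3} - \left(\left(-23233 + 29400 \left(- \frac{1}{109295}\right)\right) - 35507\right) = - \frac{49351}{3} - \left(\left(-23233 - \frac{5880}{21859}\right) - 35507\right) = - \frac{49351}{3} - \left(- \frac{507856027}{21859} - 35507\right) = - \frac{49351}{3} - - \frac{1284003540}{21859} = - \frac{49351}{3} + \frac{1284003540}{21859} = \frac{2773247111}{65577}$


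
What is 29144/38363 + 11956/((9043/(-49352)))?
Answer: -22635920968664/346916609 ≈ -65249.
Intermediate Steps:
29144/38363 + 11956/((9043/(-49352))) = 29144*(1/38363) + 11956/((9043*(-1/49352))) = 29144/38363 + 11956/(-9043/49352) = 29144/38363 + 11956*(-49352/9043) = 29144/38363 - 590052512/9043 = -22635920968664/346916609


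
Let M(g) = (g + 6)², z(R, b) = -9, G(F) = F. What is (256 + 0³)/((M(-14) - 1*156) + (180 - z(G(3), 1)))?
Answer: 256/97 ≈ 2.6392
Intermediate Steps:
M(g) = (6 + g)²
(256 + 0³)/((M(-14) - 1*156) + (180 - z(G(3), 1))) = (256 + 0³)/(((6 - 14)² - 1*156) + (180 - 1*(-9))) = (256 + 0)/(((-8)² - 156) + (180 + 9)) = 256/((64 - 156) + 189) = 256/(-92 + 189) = 256/97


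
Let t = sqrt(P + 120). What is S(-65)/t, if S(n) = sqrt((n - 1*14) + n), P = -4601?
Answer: 12*sqrt(4481)/4481 ≈ 0.17926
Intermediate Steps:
S(n) = sqrt(-14 + 2*n) (S(n) = sqrt((n - 14) + n) = sqrt((-14 + n) + n) = sqrt(-14 + 2*n))
t = I*sqrt(4481) (t = sqrt(-4601 + 120) = sqrt(-4481) = I*sqrt(4481) ≈ 66.94*I)
S(-65)/t = sqrt(-14 + 2*(-65))/((I*sqrt(4481))) = sqrt(-14 - 130)*(-I*sqrt(4481)/4481) = sqrt(-144)*(-I*sqrt(4481)/4481) = (12*I)*(-I*sqrt(4481)/4481) = 12*sqrt(4481)/4481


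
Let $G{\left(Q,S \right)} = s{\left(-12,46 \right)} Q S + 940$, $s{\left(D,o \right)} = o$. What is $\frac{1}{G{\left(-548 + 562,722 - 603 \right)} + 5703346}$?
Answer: $\frac{1}{5780922} \approx 1.7298 \cdot 10^{-7}$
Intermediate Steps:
$G{\left(Q,S \right)} = 940 + 46 Q S$ ($G{\left(Q,S \right)} = 46 Q S + 940 = 940 + 46 Q S$)
$\frac{1}{G{\left(-548 + 562,722 - 603 \right)} + 5703346} = \frac{1}{\left(940 + 46 \left(-548 + 562\right) \left(722 - 603\right)\right) + 5703346} = \frac{1}{\left(940 + 46 \cdot 14 \left(722 - 603\right)\right) + 5703346} = \frac{1}{\left(940 + 46 \cdot 14 \cdot 119\right) + 5703346} = \frac{1}{\left(940 + 76636\right) + 5703346} = \frac{1}{77576 + 5703346} = \frac{1}{5780922}$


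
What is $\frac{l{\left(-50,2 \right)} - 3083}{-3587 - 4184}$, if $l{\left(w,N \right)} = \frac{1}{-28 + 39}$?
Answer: $\frac{33912}{85481} \approx 0.39672$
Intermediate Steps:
$l{\left(w,N \right)} = \frac{1}{11}$
$\frac{l{\left(-50,2 \right)} - 3083}{-3587 - 4184} = \frac{\frac{1}{11} - 3083}{-3587 - 4184} = - \frac{33912}{11 \left(-7771\right)} = \left(- \frac{33912}{11}\right) \left(- \frac{1}{7771}\right) = \frac{33912}{85481}$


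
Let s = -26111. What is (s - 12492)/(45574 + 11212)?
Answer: -38603/56786 ≈ -0.67980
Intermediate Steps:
(s - 12492)/(45574 + 11212) = (-26111 - 12492)/(45574 + 11212) = -38603/56786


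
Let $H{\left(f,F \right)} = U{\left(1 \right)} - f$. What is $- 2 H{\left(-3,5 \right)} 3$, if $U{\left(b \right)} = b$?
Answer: $-24$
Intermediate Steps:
$H{\left(f,F \right)} = 1 - f$
$- 2 H{\left(-3,5 \right)} 3 = - 2 \left(1 - -3\right) 3 = - 2 \left(1 + 3\right) 3 = \left(-2\right) 4 \cdot 3 = \left(-8\right) 3 = -24$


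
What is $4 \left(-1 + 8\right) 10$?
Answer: $280$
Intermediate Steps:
$4 \left(-1 + 8\right) 10 = 4 \cdot 7 \cdot 10 = 28 \cdot 10 = 280$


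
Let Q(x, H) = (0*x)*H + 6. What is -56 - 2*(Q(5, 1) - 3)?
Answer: -62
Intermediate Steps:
Q(x, H) = 6 (Q(x, H) = 0*H + 6 = 0 + 6 = 6)
-56 - 2*(Q(5, 1) - 3) = -56 - 2*(6 - 3) = -56 - 2*3 = -56 - 6 = -62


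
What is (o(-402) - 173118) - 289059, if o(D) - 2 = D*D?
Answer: -300571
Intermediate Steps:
o(D) = 2 + D² (o(D) = 2 + D*D = 2 + D²)
(o(-402) - 173118) - 289059 = ((2 + (-402)²) - 173118) - 289059 = ((2 + 161604) - 173118) - 289059 = (161606 - 173118) - 289059 = -11512 - 289059 = -300571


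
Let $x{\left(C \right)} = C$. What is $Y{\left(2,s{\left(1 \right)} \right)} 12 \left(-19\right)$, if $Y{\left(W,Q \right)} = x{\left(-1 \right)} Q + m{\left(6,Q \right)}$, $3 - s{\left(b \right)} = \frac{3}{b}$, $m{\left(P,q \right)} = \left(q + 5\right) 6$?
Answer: $-6840$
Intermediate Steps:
$m{\left(P,q \right)} = 30 + 6 q$ ($m{\left(P,q \right)} = \left(5 + q\right) 6 = 30 + 6 q$)
$s{\left(b \right)} = 3 - \frac{3}{b}$
$Y{\left(W,Q \right)} = 30 + 5 Q$ ($Y{\left(W,Q \right)} = - Q + \left(30 + 6 Q\right) = 30 + 5 Q$)
$Y{\left(2,s{\left(1 \right)} \right)} 12 \left(-19\right) = \left(30 + 5 \left(3 - \frac{3}{1}\right)\right) 12 \left(-19\right) = \left(30 + 5 \left(3 - 3\right)\right) 12 \left(-19\right) = \left(30 + 5 \cdot 0\right) 12 \left(-19\right) = \left(30 + 0\right) 12 \left(-19\right) = 30 \cdot 12 \left(-19\right) = 360 \left(-19\right) = -6840$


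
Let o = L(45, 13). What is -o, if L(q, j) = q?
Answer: -45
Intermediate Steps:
o = 45
-o = -1*45 = -45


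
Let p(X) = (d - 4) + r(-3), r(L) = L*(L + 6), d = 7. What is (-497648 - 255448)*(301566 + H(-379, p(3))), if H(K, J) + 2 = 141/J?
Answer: -227088944388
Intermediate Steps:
r(L) = L*(6 + L)
p(X) = -6 (p(X) = (7 - 4) - 3*(6 - 3) = 3 - 3*3 = 3 - 9 = -6)
H(K, J) = -2 + 141/J
(-497648 - 255448)*(301566 + H(-379, p(3))) = (-497648 - 255448)*(301566 + (-2 + 141/(-6))) = -753096*(301566 + (-2 + 141*(-⅙))) = -753096*(301566 + (-2 - 47/2)) = -753096*(301566 - 51/2) = -753096*603081/2 = -227088944388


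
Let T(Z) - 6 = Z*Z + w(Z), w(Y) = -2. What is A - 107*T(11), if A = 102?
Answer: -13273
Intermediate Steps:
T(Z) = 4 + Z² (T(Z) = 6 + (Z*Z - 2) = 6 + (Z² - 2) = 6 + (-2 + Z²) = 4 + Z²)
A - 107*T(11) = 102 - 107*(4 + 11²) = 102 - 107*(4 + 121) = 102 - 107*125 = 102 - 13375 = -13273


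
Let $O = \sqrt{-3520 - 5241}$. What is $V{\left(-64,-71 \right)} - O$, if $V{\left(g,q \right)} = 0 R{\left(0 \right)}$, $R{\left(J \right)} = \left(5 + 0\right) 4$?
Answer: $- i \sqrt{8761} \approx - 93.6 i$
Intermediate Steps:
$O = i \sqrt{8761}$ ($O = \sqrt{-8761} = i \sqrt{8761} \approx 93.6 i$)
$R{\left(J \right)} = 20$ ($R{\left(J \right)} = 5 \cdot 4 = 20$)
$V{\left(g,q \right)} = 0$ ($V{\left(g,q \right)} = 0 \cdot 20 = 0$)
$V{\left(-64,-71 \right)} - O = 0 - i \sqrt{8761} = - i \sqrt{8761}$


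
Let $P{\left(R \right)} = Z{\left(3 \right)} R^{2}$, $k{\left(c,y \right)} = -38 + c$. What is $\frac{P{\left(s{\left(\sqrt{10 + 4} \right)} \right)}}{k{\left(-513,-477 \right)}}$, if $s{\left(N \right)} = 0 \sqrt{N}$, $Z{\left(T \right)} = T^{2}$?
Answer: $0$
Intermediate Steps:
$s{\left(N \right)} = 0$
$P{\left(R \right)} = 9 R^{2}$ ($P{\left(R \right)} = 3^{2} R^{2} = 9 R^{2}$)
$\frac{P{\left(s{\left(\sqrt{10 + 4} \right)} \right)}}{k{\left(-513,-477 \right)}} = \frac{9 \cdot 0^{2}}{-38 - 513} = \frac{9 \cdot 0}{-551} = 0 \left(- \frac{1}{551}\right) = 0$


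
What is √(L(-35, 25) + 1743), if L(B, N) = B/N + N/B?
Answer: √2132585/35 ≈ 41.724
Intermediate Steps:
√(L(-35, 25) + 1743) = √((-35/25 + 25/(-35)) + 1743) = √((-35*1/25 + 25*(-1/35)) + 1743) = √((-7/5 - 5/7) + 1743) = √(-74/35 + 1743) = √(60931/35) = √2132585/35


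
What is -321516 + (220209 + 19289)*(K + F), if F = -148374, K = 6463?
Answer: -33987722194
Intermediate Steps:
-321516 + (220209 + 19289)*(K + F) = -321516 + (220209 + 19289)*(6463 - 148374) = -321516 + 239498*(-141911) = -321516 - 33987400678 = -33987722194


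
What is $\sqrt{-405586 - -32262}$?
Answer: $2 i \sqrt{93331} \approx 611.0 i$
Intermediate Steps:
$\sqrt{-405586 - -32262} = \sqrt{-405586 + 32262} = \sqrt{-373324} = 2 i \sqrt{93331}$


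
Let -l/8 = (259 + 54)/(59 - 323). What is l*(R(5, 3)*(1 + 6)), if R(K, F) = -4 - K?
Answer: -6573/11 ≈ -597.54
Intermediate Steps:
l = 313/33 (l = -8*(259 + 54)/(59 - 323) = -2504/(-264) = -2504*(-1)/264 = -8*(-313/264) = 313/33 ≈ 9.4848)
l*(R(5, 3)*(1 + 6)) = 313*((-4 - 1*5)*(1 + 6))/33 = 313*((-4 - 5)*7)/33 = 313*(-9*7)/33 = (313/33)*(-63) = -6573/11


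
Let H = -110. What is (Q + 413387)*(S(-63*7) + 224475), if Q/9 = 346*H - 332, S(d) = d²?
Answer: 28429935204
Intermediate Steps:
Q = -345528 (Q = 9*(346*(-110) - 332) = 9*(-38060 - 332) = 9*(-38392) = -345528)
(Q + 413387)*(S(-63*7) + 224475) = (-345528 + 413387)*((-63*7)² + 224475) = 67859*((-441)² + 224475) = 67859*(194481 + 224475) = 67859*418956 = 28429935204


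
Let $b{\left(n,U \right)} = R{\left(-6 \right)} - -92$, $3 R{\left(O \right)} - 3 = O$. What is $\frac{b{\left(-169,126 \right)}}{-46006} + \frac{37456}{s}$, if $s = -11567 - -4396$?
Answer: $- \frac{1723853297}{329909026} \approx -5.2252$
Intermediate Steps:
$R{\left(O \right)} = 1 + \frac{O}{3}$
$b{\left(n,U \right)} = 91$ ($b{\left(n,U \right)} = \left(1 + \frac{1}{3} \left(-6\right)\right) - -92 = \left(1 - 2\right) + 92 = -1 + 92 = 91$)
$s = -7171$ ($s = -11567 + 4396 = -7171$)
$\frac{b{\left(-169,126 \right)}}{-46006} + \frac{37456}{s} = \frac{91}{-46006} + \frac{37456}{-7171} = 91 \left(- \frac{1}{46006}\right) + 37456 \left(- \frac{1}{7171}\right) = - \frac{91}{46006} - \frac{37456}{7171} = - \frac{1723853297}{329909026}$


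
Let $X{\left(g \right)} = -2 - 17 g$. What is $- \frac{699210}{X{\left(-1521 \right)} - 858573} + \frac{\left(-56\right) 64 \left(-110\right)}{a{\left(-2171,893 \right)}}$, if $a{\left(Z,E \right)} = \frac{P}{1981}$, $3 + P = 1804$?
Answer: $\frac{325172611887565}{749862559} \approx 4.3364 \cdot 10^{5}$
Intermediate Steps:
$P = 1801$ ($P = -3 + 1804 = 1801$)
$a{\left(Z,E \right)} = \frac{1801}{1981}$
$- \frac{699210}{X{\left(-1521 \right)} - 858573} + \frac{\left(-56\right) 64 \left(-110\right)}{a{\left(-2171,893 \right)}} = - \frac{699210}{\left(-2 - -25857\right) - 858573} + \frac{\left(-56\right) 64 \left(-110\right)}{\frac{1801}{1981}} = - \frac{699210}{\left(-2 + 25857\right) - 858573} + \left(-3584\right) \left(-110\right) \frac{1981}{1801} = - \frac{699210}{25855 - 858573} + 394240 \cdot \frac{1981}{1801} = - \frac{699210}{-832718} + \frac{780989440}{1801} = \left(-699210\right) \left(- \frac{1}{832718}\right) + \frac{780989440}{1801} = \frac{349605}{416359} + \frac{780989440}{1801} = \frac{325172611887565}{749862559}$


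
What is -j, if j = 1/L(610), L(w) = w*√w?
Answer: -√610/372100 ≈ -6.6375e-5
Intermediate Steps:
L(w) = w^(3/2)
j = √610/372100 (j = 1/(610^(3/2)) = 1/(610*√610) = √610/372100 ≈ 6.6375e-5)
-j = -√610/372100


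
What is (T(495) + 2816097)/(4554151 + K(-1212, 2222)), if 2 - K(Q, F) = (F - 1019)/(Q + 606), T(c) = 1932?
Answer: 569241858/919939307 ≈ 0.61878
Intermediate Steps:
K(Q, F) = 2 - (-1019 + F)/(606 + Q) (K(Q, F) = 2 - (F - 1019)/(Q + 606) = 2 - (-1019 + F)/(606 + Q))
(T(495) + 2816097)/(4554151 + K(-1212, 2222)) = (1932 + 2816097)/(4554151 + (2231 - 1*2222 + 2*(-1212))/(606 - 1212)) = 2818029/(4554151 + (2231 - 2222 - 2424)/(-606)) = 2818029/(4554151 - 1/606*(-2415)) = 2818029/(4554151 + 805/202) = 2818029/(919939307/202) = 2818029*(202/919939307) = 569241858/919939307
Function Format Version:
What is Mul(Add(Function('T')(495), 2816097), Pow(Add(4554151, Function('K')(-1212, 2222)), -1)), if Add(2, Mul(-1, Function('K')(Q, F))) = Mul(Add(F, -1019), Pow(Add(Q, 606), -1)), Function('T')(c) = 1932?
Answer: Rational(569241858, 919939307) ≈ 0.61878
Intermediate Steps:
Function('K')(Q, F) = Add(2, Mul(-1, Pow(Add(606, Q), -1), Add(-1019, F))) (Function('K')(Q, F) = Add(2, Mul(-1, Mul(Add(F, -1019), Pow(Add(Q, 606), -1)))) = Add(2, Mul(-1, Mul(Add(-1019, F), Pow(Add(606, Q), -1)))) = Add(2, Mul(-1, Mul(Pow(Add(606, Q), -1), Add(-1019, F)))) = Add(2, Mul(-1, Pow(Add(606, Q), -1), Add(-1019, F))))
Mul(Add(Function('T')(495), 2816097), Pow(Add(4554151, Function('K')(-1212, 2222)), -1)) = Mul(Add(1932, 2816097), Pow(Add(4554151, Mul(Pow(Add(606, -1212), -1), Add(2231, Mul(-1, 2222), Mul(2, -1212)))), -1)) = Mul(2818029, Pow(Add(4554151, Mul(Pow(-606, -1), Add(2231, -2222, -2424))), -1)) = Mul(2818029, Pow(Add(4554151, Mul(Rational(-1, 606), -2415)), -1)) = Mul(2818029, Pow(Add(4554151, Rational(805, 202)), -1)) = Mul(2818029, Pow(Rational(919939307, 202), -1)) = Mul(2818029, Rational(202, 919939307)) = Rational(569241858, 919939307)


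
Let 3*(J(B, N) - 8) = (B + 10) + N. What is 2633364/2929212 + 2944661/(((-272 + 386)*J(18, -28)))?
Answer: 239664943475/74206704 ≈ 3229.7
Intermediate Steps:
J(B, N) = 34/3 + B/3 + N/3 (J(B, N) = 8 + ((B + 10) + N)/3 = 8 + ((10 + B) + N)/3 = 8 + (10 + B + N)/3 = 8 + (10/3 + B/3 + N/3) = 34/3 + B/3 + N/3)
2633364/2929212 + 2944661/(((-272 + 386)*J(18, -28))) = 2633364/2929212 + 2944661/(((-272 + 386)*(34/3 + (1/3)*18 + (1/3)*(-28)))) = 2633364*(1/2929212) + 2944661/((114*(34/3 + 6 - 28/3))) = 73149/81367 + 2944661/((114*8)) = 73149/81367 + 2944661/912 = 239664943475/74206704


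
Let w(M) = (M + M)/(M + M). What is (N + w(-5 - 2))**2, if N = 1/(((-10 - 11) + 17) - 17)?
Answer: 400/441 ≈ 0.90703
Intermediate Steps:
w(M) = 1 (w(M) = (2*M)/((2*M)) = (2*M)*(1/(2*M)) = 1)
N = -1/21 (N = 1/((-21 + 17) - 17) = 1/(-4 - 17) = 1/(-21) = -1/21 ≈ -0.047619)
(N + w(-5 - 2))**2 = (-1/21 + 1)**2 = (20/21)**2 = 400/441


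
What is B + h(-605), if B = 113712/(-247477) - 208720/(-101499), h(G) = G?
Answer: -15156682408763/25118668023 ≈ -603.40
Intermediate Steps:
B = 40111745152/25118668023 (B = 113712*(-1/247477) - 208720*(-1/101499) = -113712/247477 + 208720/101499 = 40111745152/25118668023 ≈ 1.5969)
B + h(-605) = 40111745152/25118668023 - 605 = -15156682408763/25118668023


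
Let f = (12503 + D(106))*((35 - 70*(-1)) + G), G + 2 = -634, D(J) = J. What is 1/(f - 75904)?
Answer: -1/6771283 ≈ -1.4768e-7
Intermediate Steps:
G = -636 (G = -2 - 634 = -636)
f = -6695379 (f = (12503 + 106)*((35 - 70*(-1)) - 636) = 12609*((35 + 70) - 636) = 12609*(105 - 636) = 12609*(-531) = -6695379)
1/(f - 75904) = 1/(-6695379 - 75904) = 1/(-6771283) = -1/6771283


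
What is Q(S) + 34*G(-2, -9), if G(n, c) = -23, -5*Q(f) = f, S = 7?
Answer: -3917/5 ≈ -783.40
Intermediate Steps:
Q(f) = -f/5
Q(S) + 34*G(-2, -9) = -⅕*7 + 34*(-23) = -7/5 - 782 = -3917/5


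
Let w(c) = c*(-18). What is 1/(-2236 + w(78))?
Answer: -1/3640 ≈ -0.00027473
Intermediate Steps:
w(c) = -18*c
1/(-2236 + w(78)) = 1/(-2236 - 18*78) = 1/(-2236 - 1404) = 1/(-3640) = -1/3640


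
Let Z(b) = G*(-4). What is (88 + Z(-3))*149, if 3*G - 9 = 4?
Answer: 31588/3 ≈ 10529.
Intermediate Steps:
G = 13/3 (G = 3 + (1/3)*4 = 3 + 4/3 = 13/3 ≈ 4.3333)
Z(b) = -52/3 (Z(b) = (13/3)*(-4) = -52/3)
(88 + Z(-3))*149 = (88 - 52/3)*149 = (212/3)*149 = 31588/3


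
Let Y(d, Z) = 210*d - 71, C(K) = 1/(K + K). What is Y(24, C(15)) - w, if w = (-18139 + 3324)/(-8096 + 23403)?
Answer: 76075298/15307 ≈ 4970.0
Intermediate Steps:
C(K) = 1/(2*K)
Y(d, Z) = -71 + 210*d
w = -14815/15307 ≈ -0.96786
Y(24, C(15)) - w = (-71 + 210*24) - 1*(-14815/15307) = (-71 + 5040) + 14815/15307 = 4969 + 14815/15307 = 76075298/15307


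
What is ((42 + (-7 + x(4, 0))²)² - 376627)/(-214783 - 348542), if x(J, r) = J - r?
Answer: 374026/563325 ≈ 0.66396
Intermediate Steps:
((42 + (-7 + x(4, 0))²)² - 376627)/(-214783 - 348542) = ((42 + (-7 + (4 - 1*0))²)² - 376627)/(-214783 - 348542) = ((42 + (-7 + (4 + 0))²)² - 376627)/(-563325) = ((42 + (-7 + 4)²)² - 376627)*(-1/563325) = ((42 + (-3)²)² - 376627)*(-1/563325) = ((42 + 9)² - 376627)*(-1/563325) = (51² - 376627)*(-1/563325) = (2601 - 376627)*(-1/563325) = -374026*(-1/563325) = 374026/563325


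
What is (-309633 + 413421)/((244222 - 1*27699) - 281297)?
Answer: -51894/32387 ≈ -1.6023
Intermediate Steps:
(-309633 + 413421)/((244222 - 1*27699) - 281297) = 103788/((244222 - 27699) - 281297) = 103788/(216523 - 281297) = 103788/(-64774) = 103788*(-1/64774) = -51894/32387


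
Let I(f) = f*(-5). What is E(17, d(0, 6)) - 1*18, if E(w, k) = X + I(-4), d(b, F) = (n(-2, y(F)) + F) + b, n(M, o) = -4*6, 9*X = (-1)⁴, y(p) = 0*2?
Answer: 19/9 ≈ 2.1111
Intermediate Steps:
I(f) = -5*f
y(p) = 0
X = ⅑ (X = (⅑)*(-1)⁴ = (⅑)*1 = ⅑ ≈ 0.11111)
n(M, o) = -24
d(b, F) = -24 + F + b (d(b, F) = (-24 + F) + b = -24 + F + b)
E(w, k) = 181/9 (E(w, k) = ⅑ - 5*(-4) = ⅑ + 20 = 181/9)
E(17, d(0, 6)) - 1*18 = 181/9 - 1*18 = 181/9 - 18 = 19/9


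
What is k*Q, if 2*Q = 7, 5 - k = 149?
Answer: -504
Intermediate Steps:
k = -144 (k = 5 - 1*149 = 5 - 149 = -144)
Q = 7/2 (Q = (½)*7 = 7/2 ≈ 3.5000)
k*Q = -144*7/2 = -504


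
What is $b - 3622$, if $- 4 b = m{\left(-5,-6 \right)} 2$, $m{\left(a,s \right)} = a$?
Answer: $- \frac{7239}{2} \approx -3619.5$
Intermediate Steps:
$b = \frac{5}{2}$ ($b = - \frac{\left(-5\right) 2}{4} = \left(- \frac{1}{4}\right) \left(-10\right) = \frac{5}{2} \approx 2.5$)
$b - 3622 = \frac{5}{2} - 3622 = - \frac{7239}{2}$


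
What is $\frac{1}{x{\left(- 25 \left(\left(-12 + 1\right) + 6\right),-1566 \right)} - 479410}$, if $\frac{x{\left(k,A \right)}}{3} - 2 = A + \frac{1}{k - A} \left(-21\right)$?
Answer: $- \frac{1691}{818616545} \approx -2.0657 \cdot 10^{-6}$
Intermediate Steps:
$x{\left(k,A \right)} = 6 - \frac{63}{k - A} + 3 A$ ($x{\left(k,A \right)} = 6 + 3 \left(A + \frac{1}{k - A} \left(-21\right)\right) = 6 + 3 \left(A - \frac{21}{k - A}\right) = 6 + \left(- \frac{63}{k - A} + 3 A\right) = 6 - \frac{63}{k - A} + 3 A$)
$\frac{1}{x{\left(- 25 \left(\left(-12 + 1\right) + 6\right),-1566 \right)} - 479410} = \frac{1}{\frac{3 \left(21 + \left(-1566\right)^{2} - 2 \left(- 25 \left(\left(-12 + 1\right) + 6\right)\right) + 2 \left(-1566\right) - - 1566 \left(- 25 \left(\left(-12 + 1\right) + 6\right)\right)\right)}{-1566 - - 25 \left(\left(-12 + 1\right) + 6\right)} - 479410} = \frac{1}{\frac{3 \left(21 + 2452356 - 2 \left(- 25 \left(-11 + 6\right)\right) - 3132 - - 1566 \left(- 25 \left(-11 + 6\right)\right)\right)}{-1566 - - 25 \left(-11 + 6\right)} + \left(-2903760 + 2424350\right)} = \frac{1}{\frac{3 \left(21 + 2452356 - 2 \left(\left(-25\right) \left(-5\right)\right) - 3132 - - 1566 \left(\left(-25\right) \left(-5\right)\right)\right)}{-1566 - \left(-25\right) \left(-5\right)} - 479410} = \frac{1}{\frac{3 \left(21 + 2452356 - 250 - 3132 - \left(-1566\right) 125\right)}{-1566 - 125} - 479410} = \frac{1}{\frac{3 \left(21 + 2452356 - 250 - 3132 + 195750\right)}{-1566 - 125} - 479410} = \frac{1}{3 \frac{1}{-1691} \cdot 2644745 - 479410} = \frac{1}{3 \left(- \frac{1}{1691}\right) 2644745 - 479410} = \frac{1}{- \frac{7934235}{1691} - 479410} = \frac{1}{- \frac{818616545}{1691}} = - \frac{1691}{818616545}$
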